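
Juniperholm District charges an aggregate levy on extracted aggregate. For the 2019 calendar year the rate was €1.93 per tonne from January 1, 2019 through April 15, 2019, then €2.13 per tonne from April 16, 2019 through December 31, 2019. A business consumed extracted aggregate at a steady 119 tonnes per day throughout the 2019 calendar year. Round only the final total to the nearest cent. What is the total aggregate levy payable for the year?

January 1 – April 15, 2019: 105 days × 119 tonnes/day = 12,495 tonnes at €1.93/tonne → €24,115.35
April 16 – December 31, 2019: 260 days × 119 tonnes/day = 30,940 tonnes at €2.13/tonne → €65,902.20

€90,017.55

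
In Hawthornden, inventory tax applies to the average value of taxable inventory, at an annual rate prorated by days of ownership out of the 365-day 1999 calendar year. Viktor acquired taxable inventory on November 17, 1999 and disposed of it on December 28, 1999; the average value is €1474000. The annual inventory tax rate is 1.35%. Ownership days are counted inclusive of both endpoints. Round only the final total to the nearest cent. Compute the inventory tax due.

Days held (November 17 – December 28, 1999): 42 out of 365
Tax = €1474000 × 1.35% × 42/365 = €2289.7479

€2289.75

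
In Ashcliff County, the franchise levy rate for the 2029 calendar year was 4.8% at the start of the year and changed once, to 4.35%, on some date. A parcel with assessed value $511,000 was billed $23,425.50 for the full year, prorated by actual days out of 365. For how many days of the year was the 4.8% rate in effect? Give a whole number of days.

Let d = days at the first rate; then 365 − d days at the second rate.
$511,000 × [4.8%·d + 4.35%·(365−d)] / 365 = $23,425.50
Solving gives d = 190, so the new rate took effect on July 10, 2029.

190 days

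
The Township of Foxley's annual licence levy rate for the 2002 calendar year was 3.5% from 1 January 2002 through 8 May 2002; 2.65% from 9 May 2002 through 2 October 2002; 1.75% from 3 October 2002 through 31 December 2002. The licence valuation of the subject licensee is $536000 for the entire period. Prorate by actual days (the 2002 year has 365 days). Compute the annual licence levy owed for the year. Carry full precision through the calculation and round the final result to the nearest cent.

$14612.24

1 January – 8 May 2002: 128 days at 3.5% → $536000 × 3.5% × 128/365 = $6578.8493
9 May – 2 October 2002: 147 days at 2.65% → $536000 × 2.65% × 147/365 = $5720.5151
3 October – 31 December 2002: 90 days at 1.75% → $536000 × 1.75% × 90/365 = $2312.8767
Total = $14612.2411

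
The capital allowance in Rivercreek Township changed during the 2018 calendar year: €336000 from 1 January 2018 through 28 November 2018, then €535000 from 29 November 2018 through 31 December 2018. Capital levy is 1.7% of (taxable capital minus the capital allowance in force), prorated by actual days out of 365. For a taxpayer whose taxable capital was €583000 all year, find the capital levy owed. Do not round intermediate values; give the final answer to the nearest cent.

1 January – 28 November 2018: 332 days, exemption €336000 → (€583000 − €336000) × 1.7% × 332/365 = €3819.3644
29 November – 31 December 2018: 33 days, exemption €535000 → (€583000 − €535000) × 1.7% × 33/365 = €73.7753
Total = €3893.1397

€3893.14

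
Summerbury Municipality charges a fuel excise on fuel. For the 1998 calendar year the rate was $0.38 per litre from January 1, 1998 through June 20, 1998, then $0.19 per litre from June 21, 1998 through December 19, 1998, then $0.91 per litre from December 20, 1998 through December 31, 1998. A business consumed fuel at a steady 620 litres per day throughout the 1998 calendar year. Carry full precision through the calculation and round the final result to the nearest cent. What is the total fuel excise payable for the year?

January 1 – June 20, 1998: 171 days × 620 litres/day = 106,020 litres at $0.38/litre → $40287.60
June 21 – December 19, 1998: 182 days × 620 litres/day = 112,840 litres at $0.19/litre → $21439.60
December 20 – December 31, 1998: 12 days × 620 litres/day = 7,440 litres at $0.91/litre → $6770.40

$68497.60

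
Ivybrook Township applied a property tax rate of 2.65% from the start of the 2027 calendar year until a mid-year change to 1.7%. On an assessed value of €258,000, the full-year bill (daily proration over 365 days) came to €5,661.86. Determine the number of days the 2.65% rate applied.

190 days

Let d = days at the first rate; then 365 − d days at the second rate.
€258,000 × [2.65%·d + 1.7%·(365−d)] / 365 = €5,661.86
Solving gives d = 190, so the new rate took effect on July 10, 2027.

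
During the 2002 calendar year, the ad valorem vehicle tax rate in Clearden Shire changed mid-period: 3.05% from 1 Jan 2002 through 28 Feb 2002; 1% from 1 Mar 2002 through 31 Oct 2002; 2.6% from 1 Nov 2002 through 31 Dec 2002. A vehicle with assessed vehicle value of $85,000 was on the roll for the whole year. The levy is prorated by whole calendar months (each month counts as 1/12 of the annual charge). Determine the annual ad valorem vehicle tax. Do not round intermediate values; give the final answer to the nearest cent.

$1,367.08

1 Jan – 28 Feb 2002: 2 months at 3.05% → $85,000 × 3.05% × 2/12 = $432.0833
1 Mar – 31 Oct 2002: 8 months at 1% → $85,000 × 1% × 8/12 = $566.6667
1 Nov – 31 Dec 2002: 2 months at 2.6% → $85,000 × 2.6% × 2/12 = $368.3333
Total = $1,367.0833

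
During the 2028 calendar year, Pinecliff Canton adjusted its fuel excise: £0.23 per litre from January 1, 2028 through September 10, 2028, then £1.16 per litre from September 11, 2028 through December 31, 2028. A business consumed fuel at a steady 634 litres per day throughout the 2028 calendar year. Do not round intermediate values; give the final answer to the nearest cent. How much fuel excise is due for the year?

January 1 – September 10, 2028: 254 days × 634 litres/day = 161,036 litres at £0.23/litre → £37,038.28
September 11 – December 31, 2028: 112 days × 634 litres/day = 71,008 litres at £1.16/litre → £82,369.28

£119,407.56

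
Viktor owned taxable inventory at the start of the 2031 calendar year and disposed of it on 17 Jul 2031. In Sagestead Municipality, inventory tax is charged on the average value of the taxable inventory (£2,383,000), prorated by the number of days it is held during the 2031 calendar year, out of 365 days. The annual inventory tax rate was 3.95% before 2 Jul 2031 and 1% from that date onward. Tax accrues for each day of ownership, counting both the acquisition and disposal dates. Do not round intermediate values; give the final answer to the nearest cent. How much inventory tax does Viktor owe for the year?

£47,979.91

1 Jan – 1 Jul 2031: 182 days at 3.95% → £2,383,000 × 3.95% × 182/365 = £46,935.3068
2 Jul – 17 Jul 2031: 16 days at 1% → £2,383,000 × 1% × 16/365 = £1,044.6027
Total = £47,979.9096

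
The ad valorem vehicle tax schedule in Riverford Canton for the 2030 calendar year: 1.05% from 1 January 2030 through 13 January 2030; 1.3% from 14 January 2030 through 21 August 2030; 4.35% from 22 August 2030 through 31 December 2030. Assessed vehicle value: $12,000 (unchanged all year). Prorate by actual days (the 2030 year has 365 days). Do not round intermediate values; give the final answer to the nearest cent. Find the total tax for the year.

$287.29

1 January – 13 January 2030: 13 days at 1.05% → $12,000 × 1.05% × 13/365 = $4.4877
14 January – 21 August 2030: 220 days at 1.3% → $12,000 × 1.3% × 220/365 = $94.0274
22 August – 31 December 2030: 132 days at 4.35% → $12,000 × 4.35% × 132/365 = $188.7781
Total = $287.2932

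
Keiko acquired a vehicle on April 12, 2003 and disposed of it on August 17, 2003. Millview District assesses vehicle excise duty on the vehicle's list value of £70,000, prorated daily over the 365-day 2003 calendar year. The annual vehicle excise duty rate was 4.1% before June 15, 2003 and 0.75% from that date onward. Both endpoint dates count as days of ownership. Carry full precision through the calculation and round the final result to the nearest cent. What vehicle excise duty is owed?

£595.29

April 12 – June 14, 2003: 64 days at 4.1% → £70,000 × 4.1% × 64/365 = £503.2329
June 15 – August 17, 2003: 64 days at 0.75% → £70,000 × 0.75% × 64/365 = £92.0548
Total = £595.2877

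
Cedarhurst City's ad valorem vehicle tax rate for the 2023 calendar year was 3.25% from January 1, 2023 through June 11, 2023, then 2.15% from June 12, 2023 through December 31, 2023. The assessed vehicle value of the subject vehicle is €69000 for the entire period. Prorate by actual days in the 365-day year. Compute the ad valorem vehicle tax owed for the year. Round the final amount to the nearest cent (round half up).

January 1 – June 11, 2023: 162 days at 3.25% → €69000 × 3.25% × 162/365 = €995.3014
June 12 – December 31, 2023: 203 days at 2.15% → €69000 × 2.15% × 203/365 = €825.0699
Total = €1820.3712

€1820.37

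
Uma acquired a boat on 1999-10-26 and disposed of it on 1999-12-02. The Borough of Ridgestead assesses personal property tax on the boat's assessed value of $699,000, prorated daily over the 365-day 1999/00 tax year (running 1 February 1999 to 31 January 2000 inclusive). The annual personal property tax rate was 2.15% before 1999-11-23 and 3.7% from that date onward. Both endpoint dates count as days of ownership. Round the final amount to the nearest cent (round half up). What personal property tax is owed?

1999-10-26 to 1999-11-22: 28 days at 2.15% → $699,000 × 2.15% × 28/365 = $1,152.8712
1999-11-23 to 1999-12-02: 10 days at 3.7% → $699,000 × 3.7% × 10/365 = $708.5753
Total = $1,861.4466

$1,861.45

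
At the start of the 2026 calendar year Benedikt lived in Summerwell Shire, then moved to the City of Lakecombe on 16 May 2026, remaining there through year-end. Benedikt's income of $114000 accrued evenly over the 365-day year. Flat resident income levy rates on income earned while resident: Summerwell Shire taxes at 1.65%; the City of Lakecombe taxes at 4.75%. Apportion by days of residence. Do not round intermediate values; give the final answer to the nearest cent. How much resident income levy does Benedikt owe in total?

Summerwell Shire, 1 January – 15 May 2026: 135 days → $114000 × 1.65% × 135/365 = $695.7123
The City of Lakecombe, 16 May – 31 December 2026: 230 days → $114000 × 4.75% × 230/365 = $3412.1918
Total = $4107.9041

$4107.90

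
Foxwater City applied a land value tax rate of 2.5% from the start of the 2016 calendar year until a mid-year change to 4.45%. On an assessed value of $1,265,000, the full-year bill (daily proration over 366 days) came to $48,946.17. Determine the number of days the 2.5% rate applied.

Let d = days at the first rate; then 366 − d days at the second rate.
$1,265,000 × [2.5%·d + 4.45%·(366−d)] / 366 = $48,946.17
Solving gives d = 109, so the new rate took effect on 19 Apr 2016.

109 days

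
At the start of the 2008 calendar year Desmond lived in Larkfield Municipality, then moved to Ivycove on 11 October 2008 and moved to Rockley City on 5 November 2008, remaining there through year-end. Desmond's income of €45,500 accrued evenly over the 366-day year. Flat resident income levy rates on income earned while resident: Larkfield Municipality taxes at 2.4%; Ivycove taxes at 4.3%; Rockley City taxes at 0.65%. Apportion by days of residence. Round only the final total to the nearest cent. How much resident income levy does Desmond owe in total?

€1,027.04

Larkfield Municipality, 1 January – 10 October 2008: 284 days → €45,500 × 2.4% × 284/366 = €847.3443
Ivycove, 11 October – 4 November 2008: 25 days → €45,500 × 4.3% × 25/366 = €133.6407
Rockley City, 5 November – 31 December 2008: 57 days → €45,500 × 0.65% × 57/366 = €46.0594
Total = €1,027.0444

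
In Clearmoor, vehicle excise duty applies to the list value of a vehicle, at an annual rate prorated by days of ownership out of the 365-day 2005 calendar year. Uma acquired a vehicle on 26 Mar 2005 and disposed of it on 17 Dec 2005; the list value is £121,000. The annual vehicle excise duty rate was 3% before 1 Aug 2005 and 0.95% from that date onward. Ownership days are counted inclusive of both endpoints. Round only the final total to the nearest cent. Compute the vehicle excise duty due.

£1,710.74

26 Mar – 31 Jul 2005: 128 days at 3% → £121,000 × 3% × 128/365 = £1,272.9863
1 Aug – 17 Dec 2005: 139 days at 0.95% → £121,000 × 0.95% × 139/365 = £437.7548
Total = £1,710.7411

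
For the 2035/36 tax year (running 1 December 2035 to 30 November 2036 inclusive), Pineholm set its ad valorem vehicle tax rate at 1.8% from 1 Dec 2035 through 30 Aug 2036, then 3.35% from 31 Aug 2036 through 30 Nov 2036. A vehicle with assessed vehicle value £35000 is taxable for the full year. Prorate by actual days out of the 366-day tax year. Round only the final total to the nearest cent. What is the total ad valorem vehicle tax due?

1 Dec 2035 – 30 Aug 2036: 274 days at 1.8% → £35000 × 1.8% × 274/366 = £471.6393
31 Aug – 30 Nov 2036: 92 days at 3.35% → £35000 × 3.35% × 92/366 = £294.7268
Total = £766.3661

£766.37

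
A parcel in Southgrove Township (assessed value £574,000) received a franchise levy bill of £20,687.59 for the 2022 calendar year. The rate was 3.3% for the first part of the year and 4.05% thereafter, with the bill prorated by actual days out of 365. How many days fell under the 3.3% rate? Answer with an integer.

Let d = days at the first rate; then 365 − d days at the second rate.
£574,000 × [3.3%·d + 4.05%·(365−d)] / 365 = £20,687.59
Solving gives d = 217, so the new rate took effect on 6 August 2022.

217 days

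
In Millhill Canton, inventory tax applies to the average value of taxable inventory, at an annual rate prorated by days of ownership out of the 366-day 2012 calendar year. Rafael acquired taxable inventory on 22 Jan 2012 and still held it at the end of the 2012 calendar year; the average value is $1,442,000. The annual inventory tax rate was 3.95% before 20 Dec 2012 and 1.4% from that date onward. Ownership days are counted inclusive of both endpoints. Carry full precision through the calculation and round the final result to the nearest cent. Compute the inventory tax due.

$52,485.25

22 Jan – 19 Dec 2012: 333 days at 3.95% → $1,442,000 × 3.95% × 333/366 = $51,823.3525
20 Dec – 31 Dec 2012: 12 days at 1.4% → $1,442,000 × 1.4% × 12/366 = $661.9016
Total = $52,485.2541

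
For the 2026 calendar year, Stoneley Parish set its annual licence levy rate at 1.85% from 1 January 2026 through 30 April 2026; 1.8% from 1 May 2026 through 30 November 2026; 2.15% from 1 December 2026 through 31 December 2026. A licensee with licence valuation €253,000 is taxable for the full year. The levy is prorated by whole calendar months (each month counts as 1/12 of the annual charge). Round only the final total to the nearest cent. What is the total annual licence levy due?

1 January – 30 April 2026: 4 months at 1.85% → €253,000 × 1.85% × 4/12 = €1,560.1667
1 May – 30 November 2026: 7 months at 1.8% → €253,000 × 1.8% × 7/12 = €2,656.5000
1 December – 31 December 2026: 1 month at 2.15% → €253,000 × 2.15% × 1/12 = €453.2917
Total = €4,669.9583

€4,669.96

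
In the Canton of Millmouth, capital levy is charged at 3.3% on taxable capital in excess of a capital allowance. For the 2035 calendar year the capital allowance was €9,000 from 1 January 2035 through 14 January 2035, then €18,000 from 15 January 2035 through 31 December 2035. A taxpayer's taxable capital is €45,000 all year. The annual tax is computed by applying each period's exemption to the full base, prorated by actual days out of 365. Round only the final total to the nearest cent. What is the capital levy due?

€902.39

1 January – 14 January 2035: 14 days, exemption €9,000 → (€45,000 − €9,000) × 3.3% × 14/365 = €45.5671
15 January – 31 December 2035: 351 days, exemption €18,000 → (€45,000 − €18,000) × 3.3% × 351/365 = €856.8247
Total = €902.3918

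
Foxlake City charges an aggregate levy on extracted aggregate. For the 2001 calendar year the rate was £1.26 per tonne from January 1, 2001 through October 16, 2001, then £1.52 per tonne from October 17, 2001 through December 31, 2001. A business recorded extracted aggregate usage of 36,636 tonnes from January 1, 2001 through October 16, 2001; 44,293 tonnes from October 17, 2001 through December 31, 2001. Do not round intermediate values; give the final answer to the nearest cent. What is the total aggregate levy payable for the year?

£113,486.72

January 1 – October 16, 2001: 36,636 tonnes at £1.26/tonne → £46,161.36
October 17 – December 31, 2001: 44,293 tonnes at £1.52/tonne → £67,325.36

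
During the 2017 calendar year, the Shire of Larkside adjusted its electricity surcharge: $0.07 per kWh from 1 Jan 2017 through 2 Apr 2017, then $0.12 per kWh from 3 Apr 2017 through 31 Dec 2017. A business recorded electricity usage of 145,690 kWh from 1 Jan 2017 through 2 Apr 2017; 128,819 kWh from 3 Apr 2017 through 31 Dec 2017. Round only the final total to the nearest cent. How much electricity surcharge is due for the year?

$25,656.58

1 Jan – 2 Apr 2017: 145,690 kWh at $0.07/kWh → $10,198.30
3 Apr – 31 Dec 2017: 128,819 kWh at $0.12/kWh → $15,458.28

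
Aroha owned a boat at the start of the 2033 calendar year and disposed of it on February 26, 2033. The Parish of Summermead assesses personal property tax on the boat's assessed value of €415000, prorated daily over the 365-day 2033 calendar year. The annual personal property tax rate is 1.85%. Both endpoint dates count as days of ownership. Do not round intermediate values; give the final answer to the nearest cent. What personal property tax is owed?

€1198.95

Days held (January 1 – February 26, 2033): 57 out of 365
Tax = €415000 × 1.85% × 57/365 = €1198.9521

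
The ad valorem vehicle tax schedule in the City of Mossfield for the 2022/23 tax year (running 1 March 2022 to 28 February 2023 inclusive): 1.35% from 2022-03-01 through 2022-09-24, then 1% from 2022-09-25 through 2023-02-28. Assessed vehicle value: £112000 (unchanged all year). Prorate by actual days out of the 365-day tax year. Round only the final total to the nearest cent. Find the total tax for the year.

£1343.39

2022-03-01 to 2022-09-24: 208 days at 1.35% → £112000 × 1.35% × 208/365 = £861.6329
2022-09-25 to 2023-02-28: 157 days at 1% → £112000 × 1% × 157/365 = £481.7534
Total = £1343.3863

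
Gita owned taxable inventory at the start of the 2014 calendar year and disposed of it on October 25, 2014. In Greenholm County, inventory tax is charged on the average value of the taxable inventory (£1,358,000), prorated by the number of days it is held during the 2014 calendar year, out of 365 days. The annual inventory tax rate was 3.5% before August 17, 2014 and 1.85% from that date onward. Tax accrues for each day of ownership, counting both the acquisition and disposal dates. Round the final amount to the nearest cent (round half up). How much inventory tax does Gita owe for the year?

January 1 – August 16, 2014: 228 days at 3.5% → £1,358,000 × 3.5% × 228/365 = £29,689.9726
August 17 – October 25, 2014: 70 days at 1.85% → £1,358,000 × 1.85% × 70/365 = £4,818.1096
Total = £34,508.0822

£34,508.08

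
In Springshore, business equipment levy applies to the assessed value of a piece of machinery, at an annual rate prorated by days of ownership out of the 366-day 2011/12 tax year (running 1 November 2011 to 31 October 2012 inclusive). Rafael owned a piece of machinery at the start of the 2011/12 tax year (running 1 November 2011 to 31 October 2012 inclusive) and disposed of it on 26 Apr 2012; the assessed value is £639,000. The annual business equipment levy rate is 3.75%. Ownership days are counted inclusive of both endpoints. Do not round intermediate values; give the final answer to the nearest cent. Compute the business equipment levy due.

£11,653.89

Days held (1 Nov 2011 – 26 Apr 2012): 178 out of 366
Tax = £639,000 × 3.75% × 178/366 = £11,653.8934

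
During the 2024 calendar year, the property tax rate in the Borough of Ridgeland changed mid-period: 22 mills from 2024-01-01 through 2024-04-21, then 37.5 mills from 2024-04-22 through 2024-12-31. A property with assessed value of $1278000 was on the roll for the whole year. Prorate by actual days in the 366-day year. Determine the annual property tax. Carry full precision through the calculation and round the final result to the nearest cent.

$41863.23

2024-01-01 to 2024-04-21: 112 days at 22 mills → $1278000 × 2.2% × 112/366 = $8603.8033
2024-04-22 to 2024-12-31: 254 days at 37.5 mills → $1278000 × 3.75% × 254/366 = $33259.4262
Total = $41863.2295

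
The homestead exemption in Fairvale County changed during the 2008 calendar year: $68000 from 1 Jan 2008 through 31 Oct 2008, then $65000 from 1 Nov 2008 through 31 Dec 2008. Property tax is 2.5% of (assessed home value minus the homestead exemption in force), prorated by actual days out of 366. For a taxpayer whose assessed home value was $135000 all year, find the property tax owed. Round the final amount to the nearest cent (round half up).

1 Jan – 31 Oct 2008: 305 days, exemption $68000 → ($135000 − $68000) × 2.5% × 305/366 = $1395.8333
1 Nov – 31 Dec 2008: 61 days, exemption $65000 → ($135000 − $65000) × 2.5% × 61/366 = $291.6667
Total = $1687.5000

$1687.50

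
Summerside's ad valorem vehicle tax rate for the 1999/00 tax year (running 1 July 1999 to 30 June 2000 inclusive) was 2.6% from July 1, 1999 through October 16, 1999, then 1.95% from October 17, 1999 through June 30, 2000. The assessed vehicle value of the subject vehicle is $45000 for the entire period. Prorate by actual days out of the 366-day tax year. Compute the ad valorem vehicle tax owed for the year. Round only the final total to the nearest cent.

$963.81

July 1 – October 16, 1999: 108 days at 2.6% → $45000 × 2.6% × 108/366 = $345.2459
October 17, 1999 – June 30, 2000: 258 days at 1.95% → $45000 × 1.95% × 258/366 = $618.5656
Total = $963.8115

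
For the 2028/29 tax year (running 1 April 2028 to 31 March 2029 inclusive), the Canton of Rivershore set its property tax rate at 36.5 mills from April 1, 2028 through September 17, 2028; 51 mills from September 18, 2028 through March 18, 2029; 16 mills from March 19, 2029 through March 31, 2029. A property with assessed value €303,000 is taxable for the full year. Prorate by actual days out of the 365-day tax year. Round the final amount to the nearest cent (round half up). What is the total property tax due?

April 1 – September 17, 2028: 170 days at 36.5 mills → €303,000 × 3.65% × 170/365 = €5,151.0000
September 18, 2028 – March 18, 2029: 182 days at 51 mills → €303,000 × 5.1% × 182/365 = €7,705.3315
March 19 – March 31, 2029: 13 days at 16 mills → €303,000 × 1.6% × 13/365 = €172.6685
Total = €13,029.0000

€13,029.00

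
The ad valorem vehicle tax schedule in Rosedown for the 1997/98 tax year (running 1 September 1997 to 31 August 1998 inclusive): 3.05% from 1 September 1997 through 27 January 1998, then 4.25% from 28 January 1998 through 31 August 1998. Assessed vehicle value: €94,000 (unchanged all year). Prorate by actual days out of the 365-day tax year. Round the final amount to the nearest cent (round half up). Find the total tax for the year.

€3,534.53

1 September 1997 – 27 January 1998: 149 days at 3.05% → €94,000 × 3.05% × 149/365 = €1,170.3644
28 January – 31 August 1998: 216 days at 4.25% → €94,000 × 4.25% × 216/365 = €2,364.1644
Total = €3,534.5288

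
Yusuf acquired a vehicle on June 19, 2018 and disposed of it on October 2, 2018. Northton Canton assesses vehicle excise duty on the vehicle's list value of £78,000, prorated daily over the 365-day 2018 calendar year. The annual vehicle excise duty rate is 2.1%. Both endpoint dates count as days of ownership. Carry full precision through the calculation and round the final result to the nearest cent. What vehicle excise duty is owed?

Days held (June 19 – October 2, 2018): 106 out of 365
Tax = £78,000 × 2.1% × 106/365 = £475.6932

£475.69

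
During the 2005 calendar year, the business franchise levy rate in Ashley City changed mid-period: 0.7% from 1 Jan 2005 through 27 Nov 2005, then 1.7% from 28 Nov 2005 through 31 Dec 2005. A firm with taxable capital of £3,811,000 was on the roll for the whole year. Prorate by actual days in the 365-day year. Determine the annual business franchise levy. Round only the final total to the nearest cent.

1 Jan – 27 Nov 2005: 331 days at 0.7% → £3,811,000 × 0.7% × 331/365 = £24,192.0192
28 Nov – 31 Dec 2005: 34 days at 1.7% → £3,811,000 × 1.7% × 34/365 = £6,034.9534
Total = £30,226.9726

£30,226.97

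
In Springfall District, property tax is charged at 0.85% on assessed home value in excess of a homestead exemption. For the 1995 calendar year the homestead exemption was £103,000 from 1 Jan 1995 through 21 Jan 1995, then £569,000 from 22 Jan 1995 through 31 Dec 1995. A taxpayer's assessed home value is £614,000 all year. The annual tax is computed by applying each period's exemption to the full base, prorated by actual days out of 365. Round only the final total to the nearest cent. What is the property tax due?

1 Jan – 21 Jan 1995: 21 days, exemption £103,000 → (£614,000 − £103,000) × 0.85% × 21/365 = £249.9000
22 Jan – 31 Dec 1995: 344 days, exemption £569,000 → (£614,000 − £569,000) × 0.85% × 344/365 = £360.4932
Total = £610.3932

£610.39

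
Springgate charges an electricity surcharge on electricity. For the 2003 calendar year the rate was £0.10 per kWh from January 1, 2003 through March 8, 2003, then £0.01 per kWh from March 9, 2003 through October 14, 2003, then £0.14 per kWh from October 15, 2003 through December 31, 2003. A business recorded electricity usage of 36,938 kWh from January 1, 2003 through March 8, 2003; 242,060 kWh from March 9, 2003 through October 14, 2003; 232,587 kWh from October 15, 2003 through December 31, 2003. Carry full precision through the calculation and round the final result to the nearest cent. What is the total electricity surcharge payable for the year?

£38,676.58

January 1 – March 8, 2003: 36,938 kWh at £0.10/kWh → £3,693.80
March 9 – October 14, 2003: 242,060 kWh at £0.01/kWh → £2,420.60
October 15 – December 31, 2003: 232,587 kWh at £0.14/kWh → £32,562.18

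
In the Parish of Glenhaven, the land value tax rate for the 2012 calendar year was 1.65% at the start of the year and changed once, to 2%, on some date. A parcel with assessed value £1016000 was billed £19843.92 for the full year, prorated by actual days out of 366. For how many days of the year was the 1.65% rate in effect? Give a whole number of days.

Let d = days at the first rate; then 366 − d days at the second rate.
£1016000 × [1.65%·d + 2%·(366−d)] / 366 = £19843.92
Solving gives d = 49, so the new rate took effect on 19 February 2012.

49 days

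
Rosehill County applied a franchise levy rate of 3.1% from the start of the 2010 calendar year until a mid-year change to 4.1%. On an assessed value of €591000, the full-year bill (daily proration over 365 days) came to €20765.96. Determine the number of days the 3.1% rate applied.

Let d = days at the first rate; then 365 − d days at the second rate.
€591000 × [3.1%·d + 4.1%·(365−d)] / 365 = €20765.96
Solving gives d = 214, so the new rate took effect on 3 August 2010.

214 days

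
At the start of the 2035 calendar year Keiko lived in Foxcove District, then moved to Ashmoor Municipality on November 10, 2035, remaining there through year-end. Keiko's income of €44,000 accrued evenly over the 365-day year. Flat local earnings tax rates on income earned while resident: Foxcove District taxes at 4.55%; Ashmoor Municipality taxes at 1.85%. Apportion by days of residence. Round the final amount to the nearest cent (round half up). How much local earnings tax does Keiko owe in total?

Foxcove District, January 1 – November 9, 2035: 313 days → €44,000 × 4.55% × 313/365 = €1,716.7836
Ashmoor Municipality, November 10 – December 31, 2035: 52 days → €44,000 × 1.85% × 52/365 = €115.9671
Total = €1,832.7507

€1,832.75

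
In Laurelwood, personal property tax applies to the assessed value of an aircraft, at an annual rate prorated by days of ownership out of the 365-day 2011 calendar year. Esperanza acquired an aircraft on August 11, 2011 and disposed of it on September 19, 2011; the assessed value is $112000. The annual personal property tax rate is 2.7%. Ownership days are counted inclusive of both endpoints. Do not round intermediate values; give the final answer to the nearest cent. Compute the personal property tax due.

Days held (August 11 – September 19, 2011): 40 out of 365
Tax = $112000 × 2.7% × 40/365 = $331.3973

$331.40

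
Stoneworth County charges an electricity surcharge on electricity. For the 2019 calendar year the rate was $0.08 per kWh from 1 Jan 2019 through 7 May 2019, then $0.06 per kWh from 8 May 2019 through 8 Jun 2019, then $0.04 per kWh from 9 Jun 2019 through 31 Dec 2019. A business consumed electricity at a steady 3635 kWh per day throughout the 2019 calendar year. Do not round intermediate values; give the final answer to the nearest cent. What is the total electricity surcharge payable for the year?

$73,863.20

1 Jan – 7 May 2019: 127 days × 3635 kWh/day = 461,645 kWh at $0.08/kWh → $36,931.60
8 May – 8 Jun 2019: 32 days × 3635 kWh/day = 116,320 kWh at $0.06/kWh → $6,979.20
9 Jun – 31 Dec 2019: 206 days × 3635 kWh/day = 748,810 kWh at $0.04/kWh → $29,952.40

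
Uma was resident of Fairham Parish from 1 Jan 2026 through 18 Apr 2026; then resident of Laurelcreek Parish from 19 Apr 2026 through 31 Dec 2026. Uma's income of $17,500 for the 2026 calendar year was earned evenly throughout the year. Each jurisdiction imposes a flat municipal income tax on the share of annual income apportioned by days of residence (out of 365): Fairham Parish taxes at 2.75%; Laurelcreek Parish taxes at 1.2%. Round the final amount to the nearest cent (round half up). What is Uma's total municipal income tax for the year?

Fairham Parish, 1 Jan – 18 Apr 2026: 108 days → $17,500 × 2.75% × 108/365 = $142.3973
Laurelcreek Parish, 19 Apr – 31 Dec 2026: 257 days → $17,500 × 1.2% × 257/365 = $147.8630
Total = $290.2603

$290.26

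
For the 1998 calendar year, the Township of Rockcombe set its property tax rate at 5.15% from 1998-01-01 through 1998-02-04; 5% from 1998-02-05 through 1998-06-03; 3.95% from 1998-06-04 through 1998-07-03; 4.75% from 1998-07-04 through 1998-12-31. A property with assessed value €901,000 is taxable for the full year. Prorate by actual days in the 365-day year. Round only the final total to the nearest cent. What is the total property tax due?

€43,285.03

1998-01-01 to 1998-02-04: 35 days at 5.15% → €901,000 × 5.15% × 35/365 = €4,449.4589
1998-02-05 to 1998-06-03: 119 days at 5% → €901,000 × 5% × 119/365 = €14,687.5342
1998-06-04 to 1998-07-03: 30 days at 3.95% → €901,000 × 3.95% × 30/365 = €2,925.1644
1998-07-04 to 1998-12-31: 181 days at 4.75% → €901,000 × 4.75% × 181/365 = €21,222.8699
Total = €43,285.0274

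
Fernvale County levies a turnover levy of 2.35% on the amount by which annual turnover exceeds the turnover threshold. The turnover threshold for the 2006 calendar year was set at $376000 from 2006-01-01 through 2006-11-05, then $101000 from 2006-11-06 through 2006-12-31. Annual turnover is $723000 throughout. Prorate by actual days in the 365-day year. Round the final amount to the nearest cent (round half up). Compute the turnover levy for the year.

$9146.01

2006-01-01 to 2006-11-05: 309 days, exemption $376000 → ($723000 − $376000) × 2.35% × 309/365 = $6903.3986
2006-11-06 to 2006-12-31: 56 days, exemption $101000 → ($723000 − $101000) × 2.35% × 56/365 = $2242.6082
Total = $9146.0068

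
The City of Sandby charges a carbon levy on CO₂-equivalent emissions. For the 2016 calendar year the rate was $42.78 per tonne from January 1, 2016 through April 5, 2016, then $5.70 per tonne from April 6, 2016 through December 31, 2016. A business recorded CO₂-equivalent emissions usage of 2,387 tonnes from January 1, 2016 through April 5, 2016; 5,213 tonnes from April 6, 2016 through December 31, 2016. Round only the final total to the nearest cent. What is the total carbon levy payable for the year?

January 1 – April 5, 2016: 2,387 tonnes at $42.78/tonne → $102115.86
April 6 – December 31, 2016: 5,213 tonnes at $5.70/tonne → $29714.10

$131829.96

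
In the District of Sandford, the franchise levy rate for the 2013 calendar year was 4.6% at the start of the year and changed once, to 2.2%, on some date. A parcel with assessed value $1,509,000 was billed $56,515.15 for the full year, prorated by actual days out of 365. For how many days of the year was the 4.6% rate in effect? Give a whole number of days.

Let d = days at the first rate; then 365 − d days at the second rate.
$1,509,000 × [4.6%·d + 2.2%·(365−d)] / 365 = $56,515.15
Solving gives d = 235, so the new rate took effect on August 24, 2013.

235 days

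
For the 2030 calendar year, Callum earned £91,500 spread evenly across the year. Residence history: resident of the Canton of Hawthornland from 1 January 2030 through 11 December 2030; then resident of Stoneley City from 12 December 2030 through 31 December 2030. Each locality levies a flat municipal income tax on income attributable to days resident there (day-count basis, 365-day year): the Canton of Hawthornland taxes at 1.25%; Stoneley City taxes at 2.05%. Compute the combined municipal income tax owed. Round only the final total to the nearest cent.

The Canton of Hawthornland, 1 January – 11 December 2030: 345 days → £91,500 × 1.25% × 345/365 = £1,081.0788
Stoneley City, 12 December – 31 December 2030: 20 days → £91,500 × 2.05% × 20/365 = £102.7808
Total = £1,183.8596

£1,183.86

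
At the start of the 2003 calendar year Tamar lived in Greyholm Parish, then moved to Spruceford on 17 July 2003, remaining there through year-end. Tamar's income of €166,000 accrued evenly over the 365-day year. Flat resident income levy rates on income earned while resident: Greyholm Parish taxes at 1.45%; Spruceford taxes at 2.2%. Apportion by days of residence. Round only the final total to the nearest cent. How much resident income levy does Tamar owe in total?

Greyholm Parish, 1 January – 16 July 2003: 197 days → €166,000 × 1.45% × 197/365 = €1,299.1205
Spruceford, 17 July – 31 December 2003: 168 days → €166,000 × 2.2% × 168/365 = €1,680.9205
Total = €2,980.0411

€2,980.04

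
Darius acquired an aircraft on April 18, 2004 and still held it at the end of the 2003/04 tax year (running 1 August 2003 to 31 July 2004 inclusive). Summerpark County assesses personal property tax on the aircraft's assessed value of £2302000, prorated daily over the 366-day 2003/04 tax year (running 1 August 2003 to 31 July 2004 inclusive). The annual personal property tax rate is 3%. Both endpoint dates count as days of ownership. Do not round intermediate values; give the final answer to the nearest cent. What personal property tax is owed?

£19812.30

Days held (April 18 – July 31, 2004): 105 out of 366
Tax = £2302000 × 3% × 105/366 = £19812.2951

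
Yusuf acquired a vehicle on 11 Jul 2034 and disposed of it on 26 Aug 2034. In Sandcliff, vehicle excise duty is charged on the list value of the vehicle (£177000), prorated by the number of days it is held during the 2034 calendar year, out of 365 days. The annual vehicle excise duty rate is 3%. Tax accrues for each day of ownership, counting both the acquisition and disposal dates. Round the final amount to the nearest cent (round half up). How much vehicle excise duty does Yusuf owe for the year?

£683.75

Days held (11 Jul – 26 Aug 2034): 47 out of 365
Tax = £177000 × 3% × 47/365 = £683.7534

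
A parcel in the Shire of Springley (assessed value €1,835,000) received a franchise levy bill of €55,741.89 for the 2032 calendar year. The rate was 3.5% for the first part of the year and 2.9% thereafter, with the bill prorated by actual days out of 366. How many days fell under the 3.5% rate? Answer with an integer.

Let d = days at the first rate; then 366 − d days at the second rate.
€1,835,000 × [3.5%·d + 2.9%·(366−d)] / 366 = €55,741.89
Solving gives d = 84, so the new rate took effect on 25 Mar 2032.

84 days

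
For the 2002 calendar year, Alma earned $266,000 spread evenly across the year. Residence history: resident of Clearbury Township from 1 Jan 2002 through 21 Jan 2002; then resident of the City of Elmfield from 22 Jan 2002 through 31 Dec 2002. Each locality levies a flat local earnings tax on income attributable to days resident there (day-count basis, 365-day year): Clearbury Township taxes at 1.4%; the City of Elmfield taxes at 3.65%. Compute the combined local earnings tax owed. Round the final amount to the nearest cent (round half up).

Clearbury Township, 1 Jan – 21 Jan 2002: 21 days → $266,000 × 1.4% × 21/365 = $214.2575
The City of Elmfield, 22 Jan – 31 Dec 2002: 344 days → $266,000 × 3.65% × 344/365 = $9,150.4000
Total = $9,364.6575

$9,364.66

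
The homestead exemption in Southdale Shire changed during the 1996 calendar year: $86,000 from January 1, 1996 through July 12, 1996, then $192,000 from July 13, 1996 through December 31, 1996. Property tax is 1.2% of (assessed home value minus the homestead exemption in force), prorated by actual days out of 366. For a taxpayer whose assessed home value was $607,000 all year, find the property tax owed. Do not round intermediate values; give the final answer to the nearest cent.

$5,654.23

January 1 – July 12, 1996: 194 days, exemption $86,000 → ($607,000 − $86,000) × 1.2% × 194/366 = $3,313.9016
July 13 – December 31, 1996: 172 days, exemption $192,000 → ($607,000 − $192,000) × 1.2% × 172/366 = $2,340.3279
Total = $5,654.2295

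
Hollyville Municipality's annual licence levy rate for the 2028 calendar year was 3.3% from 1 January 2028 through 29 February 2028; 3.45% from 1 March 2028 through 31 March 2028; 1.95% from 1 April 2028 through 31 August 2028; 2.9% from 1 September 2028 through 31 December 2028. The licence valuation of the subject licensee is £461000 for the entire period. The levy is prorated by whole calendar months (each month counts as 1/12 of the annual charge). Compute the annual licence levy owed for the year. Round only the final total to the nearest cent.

£12062.83

1 January – 29 February 2028: 2 months at 3.3% → £461000 × 3.3% × 2/12 = £2535.5000
1 March – 31 March 2028: 1 month at 3.45% → £461000 × 3.45% × 1/12 = £1325.3750
1 April – 31 August 2028: 5 months at 1.95% → £461000 × 1.95% × 5/12 = £3745.6250
1 September – 31 December 2028: 4 months at 2.9% → £461000 × 2.9% × 4/12 = £4456.3333
Total = £12062.8333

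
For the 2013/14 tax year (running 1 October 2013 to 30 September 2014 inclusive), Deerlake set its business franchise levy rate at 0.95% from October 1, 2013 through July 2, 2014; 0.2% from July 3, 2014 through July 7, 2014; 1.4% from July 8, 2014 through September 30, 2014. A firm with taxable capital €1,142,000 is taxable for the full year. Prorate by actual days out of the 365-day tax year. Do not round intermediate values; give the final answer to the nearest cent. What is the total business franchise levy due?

October 1, 2013 – July 2, 2014: 275 days at 0.95% → €1,142,000 × 0.95% × 275/365 = €8,173.9041
July 3 – July 7, 2014: 5 days at 0.2% → €1,142,000 × 0.2% × 5/365 = €31.2877
July 8 – September 30, 2014: 85 days at 1.4% → €1,142,000 × 1.4% × 85/365 = €3,723.2329
Total = €11,928.4247

€11,928.42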